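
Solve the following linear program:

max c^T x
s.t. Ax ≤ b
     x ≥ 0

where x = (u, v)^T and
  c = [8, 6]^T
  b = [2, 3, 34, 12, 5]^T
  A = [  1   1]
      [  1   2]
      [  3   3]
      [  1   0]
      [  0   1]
Each vertex is the intersection of two constraint boundaries that also satisfies all remaining constraints:
  u = 0 and v = 0 → (0, 0)
  u + v = 2 and v = 0 → (2, 0)
  u + v = 2 and u + 2v = 3 → (1, 1)
  u + 2v = 3 and u = 0 → (0, 1.5)

Evaluating z = 8u + 6v at each vertex:
  (0, 0): z = 0
  (2, 0): z = 16
  (1, 1): z = 14
  (0, 1.5): z = 9

The maximum is at (2, 0) with z = 16.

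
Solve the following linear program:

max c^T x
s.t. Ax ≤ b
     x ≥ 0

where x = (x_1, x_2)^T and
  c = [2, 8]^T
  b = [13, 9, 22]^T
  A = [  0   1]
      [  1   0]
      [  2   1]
Each vertex is the intersection of two constraint boundaries that also satisfies all remaining constraints:
  x_1 = 0 and x_2 = 0 → (0, 0)
  x_1 = 9 and x_2 = 0 → (9, 0)
  x_1 = 9 and 2x_1 + x_2 = 22 → (9, 4)
  x_2 = 13 and 2x_1 + x_2 = 22 → (4.5, 13)
  x_2 = 13 and x_1 = 0 → (0, 13)

Evaluating z = 2x_1 + 8x_2 at each vertex:
  (0, 0): z = 0
  (9, 0): z = 18
  (9, 4): z = 50
  (4.5, 13): z = 113
  (0, 13): z = 104

The maximum is at (4.5, 13) with z = 113.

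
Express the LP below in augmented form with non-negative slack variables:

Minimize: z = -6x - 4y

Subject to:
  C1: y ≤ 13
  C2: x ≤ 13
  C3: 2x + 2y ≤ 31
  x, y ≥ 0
min z = -6x - 4y

s.t.
  y + s1 = 13
  x + s2 = 13
  2x + 2y + s3 = 31
  x, y, s1, s2, s3 ≥ 0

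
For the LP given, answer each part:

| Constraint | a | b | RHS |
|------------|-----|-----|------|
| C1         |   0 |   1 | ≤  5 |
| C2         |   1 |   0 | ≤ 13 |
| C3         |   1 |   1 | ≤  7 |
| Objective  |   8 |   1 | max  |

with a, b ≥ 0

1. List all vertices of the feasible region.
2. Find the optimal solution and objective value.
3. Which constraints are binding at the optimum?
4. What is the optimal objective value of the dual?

1. (0, 0), (7, 0), (2, 5), (0, 5)
2. a = 7, b = 0, z = 56
3. C3, b ≥ 0
4. 56 (by strong duality, equal to the primal optimum)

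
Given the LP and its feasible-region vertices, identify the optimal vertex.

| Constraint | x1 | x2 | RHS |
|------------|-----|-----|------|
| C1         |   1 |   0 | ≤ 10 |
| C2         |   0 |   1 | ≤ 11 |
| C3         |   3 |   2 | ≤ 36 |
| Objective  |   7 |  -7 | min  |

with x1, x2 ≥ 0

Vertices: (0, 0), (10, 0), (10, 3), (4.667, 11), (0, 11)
Evaluating z = 7x1 - 7x2 at each vertex:
  (0, 0): z = 0
  (10, 0): z = 70
  (10, 3): z = 49
  (4.667, 11): z = -44.33
  (0, 11): z = -77

The smallest value is z = -77, attained at (0, 11).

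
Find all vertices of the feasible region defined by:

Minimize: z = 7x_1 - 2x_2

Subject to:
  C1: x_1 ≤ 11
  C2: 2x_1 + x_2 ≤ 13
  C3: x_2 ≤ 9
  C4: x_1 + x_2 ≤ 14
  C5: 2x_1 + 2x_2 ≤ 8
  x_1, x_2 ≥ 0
Each vertex is the intersection of two constraint boundaries that also satisfies all remaining constraints:
  x_1 = 0 and x_2 = 0 → (0, 0)
  2x_1 + 2x_2 = 8 and x_2 = 0 → (4, 0)
  2x_1 + 2x_2 = 8 and x_1 = 0 → (0, 4)

Vertices: (0, 0), (4, 0), (0, 4)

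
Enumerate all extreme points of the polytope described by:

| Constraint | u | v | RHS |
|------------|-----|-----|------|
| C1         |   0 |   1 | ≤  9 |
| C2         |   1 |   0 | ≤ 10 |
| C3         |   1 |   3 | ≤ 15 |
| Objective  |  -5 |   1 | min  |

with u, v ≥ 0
Each vertex is the intersection of two constraint boundaries that also satisfies all remaining constraints:
  u = 0 and v = 0 → (0, 0)
  u = 10 and v = 0 → (10, 0)
  u = 10 and u + 3v = 15 → (10, 1.667)
  u + 3v = 15 and u = 0 → (0, 5)

Vertices: (0, 0), (10, 0), (10, 1.667), (0, 5)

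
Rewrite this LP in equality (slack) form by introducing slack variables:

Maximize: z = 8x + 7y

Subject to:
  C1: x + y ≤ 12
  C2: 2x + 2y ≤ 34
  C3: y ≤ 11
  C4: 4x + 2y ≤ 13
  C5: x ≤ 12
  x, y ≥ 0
max z = 8x + 7y

s.t.
  x + y + s1 = 12
  2x + 2y + s2 = 34
  y + s3 = 11
  4x + 2y + s4 = 13
  x + s5 = 12
  x, y, s1, s2, s3, s4, s5 ≥ 0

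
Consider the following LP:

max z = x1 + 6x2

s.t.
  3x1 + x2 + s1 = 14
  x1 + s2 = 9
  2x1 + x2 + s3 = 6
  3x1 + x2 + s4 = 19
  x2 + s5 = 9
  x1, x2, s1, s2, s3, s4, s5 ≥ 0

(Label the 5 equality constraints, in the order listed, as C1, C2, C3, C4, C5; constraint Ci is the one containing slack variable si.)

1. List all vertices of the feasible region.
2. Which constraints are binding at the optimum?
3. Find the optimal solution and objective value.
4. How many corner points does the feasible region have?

1. (0, 0), (3, 0), (0, 6)
2. C3, x1 ≥ 0
3. x1 = 0, x2 = 6, z = 36
4. 3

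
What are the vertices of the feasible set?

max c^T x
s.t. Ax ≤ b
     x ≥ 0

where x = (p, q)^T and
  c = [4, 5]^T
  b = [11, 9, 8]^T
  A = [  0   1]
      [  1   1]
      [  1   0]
Each vertex is the intersection of two constraint boundaries that also satisfies all remaining constraints:
  p = 0 and q = 0 → (0, 0)
  p = 8 and q = 0 → (8, 0)
  p + q = 9 and p = 8 → (8, 1)
  p + q = 9 and p = 0 → (0, 9)

Vertices: (0, 0), (8, 0), (8, 1), (0, 9)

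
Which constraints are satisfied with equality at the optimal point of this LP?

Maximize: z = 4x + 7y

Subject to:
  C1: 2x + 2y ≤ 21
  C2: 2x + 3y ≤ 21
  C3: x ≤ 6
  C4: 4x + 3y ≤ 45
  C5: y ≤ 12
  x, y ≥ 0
Optimal: x = 0, y = 7
Binding: C2, x ≥ 0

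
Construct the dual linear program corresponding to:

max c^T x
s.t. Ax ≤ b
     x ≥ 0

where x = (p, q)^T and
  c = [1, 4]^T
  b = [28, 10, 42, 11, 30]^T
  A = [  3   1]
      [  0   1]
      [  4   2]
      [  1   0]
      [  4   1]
Minimize: z = 28y1 + 10y2 + 42y3 + 11y4 + 30y5

Subject to:
  C1: -3y1 - 4y3 - y4 - 4y5 ≤ -1
  C2: -y1 - y2 - 2y3 - y5 ≤ -4
  y1, y2, y3, y4, y5 ≥ 0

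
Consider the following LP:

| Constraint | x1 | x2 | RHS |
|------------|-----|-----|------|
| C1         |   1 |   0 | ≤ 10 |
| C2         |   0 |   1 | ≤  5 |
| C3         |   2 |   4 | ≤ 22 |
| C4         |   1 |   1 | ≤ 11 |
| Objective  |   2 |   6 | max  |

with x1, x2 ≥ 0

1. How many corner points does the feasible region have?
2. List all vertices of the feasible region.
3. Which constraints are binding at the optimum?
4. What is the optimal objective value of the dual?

1. 5
2. (0, 0), (10, 0), (10, 0.5), (1, 5), (0, 5)
3. C2, C3
4. 32 (by strong duality, equal to the primal optimum)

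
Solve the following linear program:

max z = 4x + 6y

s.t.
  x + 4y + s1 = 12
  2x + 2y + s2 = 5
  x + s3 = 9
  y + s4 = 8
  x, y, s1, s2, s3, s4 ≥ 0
Each vertex is the intersection of two constraint boundaries that also satisfies all remaining constraints:
  x = 0 and y = 0 → (0, 0)
  2x + 2y = 5 and y = 0 → (2.5, 0)
  2x + 2y = 5 and x = 0 → (0, 2.5)

Evaluating z = 4x + 6y at each vertex:
  (0, 0): z = 0
  (2.5, 0): z = 10
  (0, 2.5): z = 15

The maximum is at (0, 2.5) with z = 15.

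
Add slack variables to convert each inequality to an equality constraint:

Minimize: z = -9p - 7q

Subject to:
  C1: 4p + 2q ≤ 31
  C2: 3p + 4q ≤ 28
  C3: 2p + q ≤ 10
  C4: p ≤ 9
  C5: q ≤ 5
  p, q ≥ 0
min z = -9p - 7q

s.t.
  4p + 2q + s1 = 31
  3p + 4q + s2 = 28
  2p + q + s3 = 10
  p + s4 = 9
  q + s5 = 5
  p, q, s1, s2, s3, s4, s5 ≥ 0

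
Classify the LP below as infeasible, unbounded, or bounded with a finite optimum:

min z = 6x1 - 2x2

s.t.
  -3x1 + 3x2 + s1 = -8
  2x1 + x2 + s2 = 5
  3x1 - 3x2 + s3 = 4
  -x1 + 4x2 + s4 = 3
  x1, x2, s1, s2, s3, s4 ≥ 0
The row 3x1 - 3x2 + s3 = 4 with s3 ≥ 0 requires 3x1 - 3x2 ≤ 4, while the row -3x1 + 3x2 + s1 = -8 with s1 ≥ 0 is equivalent to 3x1 - 3x2 ≥ 8. Together they would need 8 ≤ 3x1 - 3x2 ≤ 4, which is impossible since 8 > 4. No point satisfies all constraints.

Infeasible — the constraint set is empty.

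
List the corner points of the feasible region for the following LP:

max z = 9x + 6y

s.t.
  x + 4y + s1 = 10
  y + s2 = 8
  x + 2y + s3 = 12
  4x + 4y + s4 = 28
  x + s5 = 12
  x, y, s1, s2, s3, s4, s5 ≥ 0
Each vertex is the intersection of two constraint boundaries that also satisfies all remaining constraints:
  x = 0 and y = 0 → (0, 0)
  4x + 4y = 28 and y = 0 → (7, 0)
  x + 4y = 10 and 4x + 4y = 28 → (6, 1)
  x + 4y = 10 and x = 0 → (0, 2.5)

Vertices: (0, 0), (7, 0), (6, 1), (0, 2.5)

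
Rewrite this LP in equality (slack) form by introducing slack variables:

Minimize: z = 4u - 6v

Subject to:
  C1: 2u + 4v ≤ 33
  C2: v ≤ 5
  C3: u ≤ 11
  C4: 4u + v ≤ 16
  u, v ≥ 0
min z = 4u - 6v

s.t.
  2u + 4v + s1 = 33
  v + s2 = 5
  u + s3 = 11
  4u + v + s4 = 16
  u, v, s1, s2, s3, s4 ≥ 0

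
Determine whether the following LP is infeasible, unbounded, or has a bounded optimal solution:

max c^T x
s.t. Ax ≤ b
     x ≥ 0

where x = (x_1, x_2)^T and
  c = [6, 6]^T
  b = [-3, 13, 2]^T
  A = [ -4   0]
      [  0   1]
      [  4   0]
One constraint requires 4x_1 ≤ 2, while the constraint -4x_1 ≤ -3 is equivalent to 4x_1 ≥ 3. Together they would need 3 ≤ 4x_1 ≤ 2, which is impossible since 3 > 2. No point satisfies all constraints.

Infeasible: no point satisfies all constraints simultaneously.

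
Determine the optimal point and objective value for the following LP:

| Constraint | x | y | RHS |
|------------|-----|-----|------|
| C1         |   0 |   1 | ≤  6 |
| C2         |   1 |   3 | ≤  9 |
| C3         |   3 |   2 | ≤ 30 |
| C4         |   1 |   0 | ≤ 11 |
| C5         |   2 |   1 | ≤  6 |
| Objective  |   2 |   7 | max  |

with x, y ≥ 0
Each vertex is the intersection of two constraint boundaries that also satisfies all remaining constraints:
  x = 0 and y = 0 → (0, 0)
  2x + y = 6 and y = 0 → (3, 0)
  x + 3y = 9 and 2x + y = 6 → (1.8, 2.4)
  x + 3y = 9 and x = 0 → (0, 3)

Evaluating z = 2x + 7y at each vertex:
  (0, 0): z = 0
  (3, 0): z = 6
  (1.8, 2.4): z = 20.4
  (0, 3): z = 21

The maximum is at (0, 3) with z = 21.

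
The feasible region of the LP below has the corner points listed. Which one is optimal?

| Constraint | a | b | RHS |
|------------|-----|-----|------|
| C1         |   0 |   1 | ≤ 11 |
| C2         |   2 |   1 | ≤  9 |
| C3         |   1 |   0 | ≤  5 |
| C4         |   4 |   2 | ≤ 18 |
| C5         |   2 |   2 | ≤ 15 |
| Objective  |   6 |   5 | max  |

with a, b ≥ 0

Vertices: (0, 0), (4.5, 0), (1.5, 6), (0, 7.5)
(1.5, 6) with z = 39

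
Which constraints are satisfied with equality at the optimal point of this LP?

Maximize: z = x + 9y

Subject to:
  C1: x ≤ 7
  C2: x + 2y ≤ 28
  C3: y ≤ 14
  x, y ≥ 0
Optimal: x = 0, y = 14
Binding: C2, C3, x ≥ 0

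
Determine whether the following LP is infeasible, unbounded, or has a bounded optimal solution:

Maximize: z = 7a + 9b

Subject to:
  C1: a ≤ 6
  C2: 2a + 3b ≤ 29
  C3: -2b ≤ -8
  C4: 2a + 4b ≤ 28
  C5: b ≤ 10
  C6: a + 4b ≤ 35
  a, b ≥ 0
The point (6, 4) satisfies every constraint, so the LP is feasible; the constraints give a ≤ 6 and b ≤ 10, which with a, b ≥ 0 keep the feasible region inside a bounded box. A feasible, bounded LP attains a finite optimum at a vertex.

Evaluating z = 7a + 9b at each vertex:
  (0, 4): z = 36
  (6, 4): z = 78
  (0, 7): z = 63

Bounded optimum: z* = 78 at (6, 4).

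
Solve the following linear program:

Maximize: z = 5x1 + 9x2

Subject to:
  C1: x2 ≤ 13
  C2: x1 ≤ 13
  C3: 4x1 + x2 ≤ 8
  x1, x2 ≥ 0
Each vertex is the intersection of two constraint boundaries that also satisfies all remaining constraints:
  x1 = 0 and x2 = 0 → (0, 0)
  4x1 + x2 = 8 and x2 = 0 → (2, 0)
  4x1 + x2 = 8 and x1 = 0 → (0, 8)

Evaluating z = 5x1 + 9x2 at each vertex:
  (0, 0): z = 0
  (2, 0): z = 10
  (0, 8): z = 72

The maximum is at (0, 8) with z = 72.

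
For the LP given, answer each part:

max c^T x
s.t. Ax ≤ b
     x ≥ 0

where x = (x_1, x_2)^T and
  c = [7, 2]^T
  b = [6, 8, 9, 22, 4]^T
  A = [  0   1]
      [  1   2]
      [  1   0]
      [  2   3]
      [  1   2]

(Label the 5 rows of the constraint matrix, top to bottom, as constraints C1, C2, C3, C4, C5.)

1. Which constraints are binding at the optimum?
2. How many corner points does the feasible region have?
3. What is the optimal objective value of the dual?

1. C5, x_2 ≥ 0
2. 3
3. 28 (by strong duality, equal to the primal optimum)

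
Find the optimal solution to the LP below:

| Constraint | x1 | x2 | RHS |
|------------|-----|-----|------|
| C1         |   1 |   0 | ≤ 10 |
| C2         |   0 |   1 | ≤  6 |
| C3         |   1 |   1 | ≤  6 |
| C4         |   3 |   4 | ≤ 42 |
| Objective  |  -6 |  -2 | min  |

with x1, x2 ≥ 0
Each vertex is the intersection of two constraint boundaries that also satisfies all remaining constraints:
  x1 = 0 and x2 = 0 → (0, 0)
  x1 + x2 = 6 and x2 = 0 → (6, 0)
  x2 = 6 and x1 + x2 = 6 → (0, 6)

Evaluating z = -6x1 - 2x2 at each vertex:
  (0, 0): z = 0
  (6, 0): z = -36
  (0, 6): z = -12

The minimum is at (6, 0) with z = -36.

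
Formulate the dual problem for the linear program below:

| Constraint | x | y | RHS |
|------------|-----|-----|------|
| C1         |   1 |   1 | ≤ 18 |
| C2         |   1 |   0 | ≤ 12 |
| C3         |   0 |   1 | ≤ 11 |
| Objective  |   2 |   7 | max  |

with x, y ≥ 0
Minimize: z = 18y1 + 12y2 + 11y3

Subject to:
  C1: -y1 - y2 ≤ -2
  C2: -y1 - y3 ≤ -7
  y1, y2, y3 ≥ 0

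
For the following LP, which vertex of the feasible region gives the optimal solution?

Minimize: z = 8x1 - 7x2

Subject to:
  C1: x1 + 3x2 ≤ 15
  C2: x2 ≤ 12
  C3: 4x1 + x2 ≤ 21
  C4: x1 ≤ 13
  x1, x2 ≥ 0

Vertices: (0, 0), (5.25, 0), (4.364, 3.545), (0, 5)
(0, 5) with z = -35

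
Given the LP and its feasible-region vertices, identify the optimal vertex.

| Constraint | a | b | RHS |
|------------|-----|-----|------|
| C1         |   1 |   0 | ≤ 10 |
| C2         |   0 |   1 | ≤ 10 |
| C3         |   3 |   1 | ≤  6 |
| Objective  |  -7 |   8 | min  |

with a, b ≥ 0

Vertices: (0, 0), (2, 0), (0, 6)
Evaluating z = -7a + 8b at each vertex:
  (0, 0): z = 0
  (2, 0): z = -14
  (0, 6): z = 48

The smallest value is z = -14, attained at (2, 0).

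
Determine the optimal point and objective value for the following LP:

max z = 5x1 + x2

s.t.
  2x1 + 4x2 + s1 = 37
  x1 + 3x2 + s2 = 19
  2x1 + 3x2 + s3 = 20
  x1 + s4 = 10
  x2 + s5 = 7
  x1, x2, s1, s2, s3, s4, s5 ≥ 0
Each vertex is the intersection of two constraint boundaries that also satisfies all remaining constraints:
  x1 = 0 and x2 = 0 → (0, 0)
  2x1 + 3x2 = 20 and x1 = 10 → (10, 0)
  x1 + 3x2 = 19 and 2x1 + 3x2 = 20 → (1, 6)
  x1 + 3x2 = 19 and x1 = 0 → (0, 6.333)

Evaluating z = 5x1 + x2 at each vertex:
  (0, 0): z = 0
  (10, 0): z = 50
  (1, 6): z = 11
  (0, 6.333): z = 6.333

The maximum is at (10, 0) with z = 50.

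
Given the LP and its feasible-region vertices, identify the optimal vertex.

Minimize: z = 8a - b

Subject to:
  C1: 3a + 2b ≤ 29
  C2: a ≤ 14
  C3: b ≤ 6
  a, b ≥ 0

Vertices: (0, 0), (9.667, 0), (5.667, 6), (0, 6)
Evaluating z = 8a - b at each vertex:
  (0, 0): z = 0
  (9.667, 0): z = 77.33
  (5.667, 6): z = 39.33
  (0, 6): z = -6

The smallest value is z = -6, attained at (0, 6).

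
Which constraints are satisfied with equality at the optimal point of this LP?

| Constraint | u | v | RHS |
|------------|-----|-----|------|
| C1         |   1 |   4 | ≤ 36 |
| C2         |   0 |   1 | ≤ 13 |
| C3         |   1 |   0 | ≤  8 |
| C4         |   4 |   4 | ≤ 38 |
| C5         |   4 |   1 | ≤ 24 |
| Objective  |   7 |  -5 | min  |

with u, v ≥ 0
Optimal: u = 0, v = 9
Binding: C1, u ≥ 0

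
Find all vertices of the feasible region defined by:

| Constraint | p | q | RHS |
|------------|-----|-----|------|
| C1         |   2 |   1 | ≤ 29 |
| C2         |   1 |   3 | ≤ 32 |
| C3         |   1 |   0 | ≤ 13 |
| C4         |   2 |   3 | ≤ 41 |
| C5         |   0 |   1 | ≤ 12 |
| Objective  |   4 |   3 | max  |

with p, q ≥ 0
Each vertex is the intersection of two constraint boundaries that also satisfies all remaining constraints:
  p = 0 and q = 0 → (0, 0)
  p = 13 and q = 0 → (13, 0)
  2p + q = 29 and p = 13 → (13, 3)
  2p + q = 29 and 2p + 3q = 41 → (11.5, 6)
  p + 3q = 32 and 2p + 3q = 41 → (9, 7.667)
  p + 3q = 32 and p = 0 → (0, 10.67)

Vertices: (0, 0), (13, 0), (13, 3), (11.5, 6), (9, 7.667), (0, 10.67)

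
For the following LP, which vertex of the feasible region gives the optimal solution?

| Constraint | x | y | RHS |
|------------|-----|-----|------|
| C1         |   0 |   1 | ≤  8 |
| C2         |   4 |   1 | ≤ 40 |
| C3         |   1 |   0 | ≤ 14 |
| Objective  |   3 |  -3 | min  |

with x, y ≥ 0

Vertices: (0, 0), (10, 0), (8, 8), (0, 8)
(0, 8) with z = -24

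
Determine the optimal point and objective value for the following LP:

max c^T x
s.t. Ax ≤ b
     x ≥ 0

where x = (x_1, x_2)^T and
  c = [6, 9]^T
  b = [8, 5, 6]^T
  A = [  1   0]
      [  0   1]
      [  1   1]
x_1 = 1, x_2 = 5, z = 51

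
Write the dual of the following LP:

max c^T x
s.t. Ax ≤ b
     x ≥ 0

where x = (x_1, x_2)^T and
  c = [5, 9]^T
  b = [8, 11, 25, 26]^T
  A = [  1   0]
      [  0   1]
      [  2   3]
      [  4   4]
Minimize: z = 8y1 + 11y2 + 25y3 + 26y4

Subject to:
  C1: -y1 - 2y3 - 4y4 ≤ -5
  C2: -y2 - 3y3 - 4y4 ≤ -9
  y1, y2, y3, y4 ≥ 0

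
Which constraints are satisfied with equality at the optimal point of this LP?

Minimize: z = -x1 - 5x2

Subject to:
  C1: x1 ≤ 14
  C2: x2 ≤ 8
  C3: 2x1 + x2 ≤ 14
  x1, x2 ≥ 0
Optimal: x1 = 3, x2 = 8
Slack at optimum:
  C1: slack = 11
  C2: slack = 0 (binding)
  C3: slack = 0 (binding)
  x1 ≥ 0: x1 = 3
  x2 ≥ 0: x2 = 8
Binding constraints: C2, C3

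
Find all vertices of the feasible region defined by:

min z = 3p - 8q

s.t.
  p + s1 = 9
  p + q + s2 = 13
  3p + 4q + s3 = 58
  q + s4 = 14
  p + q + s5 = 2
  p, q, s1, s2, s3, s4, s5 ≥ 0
Each vertex is the intersection of two constraint boundaries that also satisfies all remaining constraints:
  p = 0 and q = 0 → (0, 0)
  p + q = 2 and q = 0 → (2, 0)
  p + q = 2 and p = 0 → (0, 2)

Vertices: (0, 0), (2, 0), (0, 2)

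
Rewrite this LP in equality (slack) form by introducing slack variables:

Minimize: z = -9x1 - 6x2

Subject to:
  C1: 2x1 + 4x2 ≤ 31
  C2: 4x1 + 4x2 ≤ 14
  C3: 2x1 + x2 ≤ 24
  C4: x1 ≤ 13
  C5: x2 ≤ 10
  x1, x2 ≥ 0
min z = -9x1 - 6x2

s.t.
  2x1 + 4x2 + s1 = 31
  4x1 + 4x2 + s2 = 14
  2x1 + x2 + s3 = 24
  x1 + s4 = 13
  x2 + s5 = 10
  x1, x2, s1, s2, s3, s4, s5 ≥ 0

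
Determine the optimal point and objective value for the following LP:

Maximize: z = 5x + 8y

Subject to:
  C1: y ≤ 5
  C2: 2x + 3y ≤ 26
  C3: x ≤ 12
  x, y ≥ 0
x = 5.5, y = 5, z = 67.5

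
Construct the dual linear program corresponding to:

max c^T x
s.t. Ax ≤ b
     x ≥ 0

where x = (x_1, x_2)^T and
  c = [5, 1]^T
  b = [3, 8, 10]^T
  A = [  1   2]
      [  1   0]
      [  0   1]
Minimize: z = 3y1 + 8y2 + 10y3

Subject to:
  C1: -y1 - y2 ≤ -5
  C2: -2y1 - y3 ≤ -1
  y1, y2, y3 ≥ 0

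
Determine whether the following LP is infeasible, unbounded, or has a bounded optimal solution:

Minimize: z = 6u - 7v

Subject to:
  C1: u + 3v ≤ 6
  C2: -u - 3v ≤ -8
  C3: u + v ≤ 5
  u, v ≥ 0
C1 requires u + 3v ≤ 6, while C2 (-u - 3v ≤ -8) is equivalent to u + 3v ≥ 8. Together they would need 8 ≤ u + 3v ≤ 6, which is impossible since 8 > 6. No point satisfies all constraints.

The feasible region is empty; the LP is infeasible.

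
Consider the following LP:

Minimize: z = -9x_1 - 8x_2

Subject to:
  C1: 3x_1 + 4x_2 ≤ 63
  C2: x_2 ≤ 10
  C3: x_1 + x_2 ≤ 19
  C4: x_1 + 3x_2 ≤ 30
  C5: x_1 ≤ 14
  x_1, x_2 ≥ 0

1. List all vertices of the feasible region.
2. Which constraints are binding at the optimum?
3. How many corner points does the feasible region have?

1. (0, 0), (14, 0), (14, 5), (13.5, 5.5), (0, 10)
2. C3, C5
3. 5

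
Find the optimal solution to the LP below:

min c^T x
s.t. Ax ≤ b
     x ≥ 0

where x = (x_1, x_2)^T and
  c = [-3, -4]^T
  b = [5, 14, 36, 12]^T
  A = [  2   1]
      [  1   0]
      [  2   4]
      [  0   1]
Each vertex is the intersection of two constraint boundaries that also satisfies all remaining constraints:
  x_1 = 0 and x_2 = 0 → (0, 0)
  2x_1 + x_2 = 5 and x_2 = 0 → (2.5, 0)
  2x_1 + x_2 = 5 and x_1 = 0 → (0, 5)

Evaluating z = -3x_1 - 4x_2 at each vertex:
  (0, 0): z = 0
  (2.5, 0): z = -7.5
  (0, 5): z = -20

The minimum is at (0, 5) with z = -20.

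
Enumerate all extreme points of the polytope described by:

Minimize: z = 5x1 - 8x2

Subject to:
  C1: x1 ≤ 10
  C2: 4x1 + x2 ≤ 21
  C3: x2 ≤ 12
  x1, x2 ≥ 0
Each vertex is the intersection of two constraint boundaries that also satisfies all remaining constraints:
  x1 = 0 and x2 = 0 → (0, 0)
  4x1 + x2 = 21 and x2 = 0 → (5.25, 0)
  4x1 + x2 = 21 and x2 = 12 → (2.25, 12)
  x2 = 12 and x1 = 0 → (0, 12)

Vertices: (0, 0), (5.25, 0), (2.25, 12), (0, 12)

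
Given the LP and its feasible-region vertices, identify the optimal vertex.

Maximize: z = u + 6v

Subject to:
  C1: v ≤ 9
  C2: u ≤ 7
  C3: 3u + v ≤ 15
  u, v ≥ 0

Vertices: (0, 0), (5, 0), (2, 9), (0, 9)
Evaluating z = u + 6v at each vertex:
  (0, 0): z = 0
  (5, 0): z = 5
  (2, 9): z = 56
  (0, 9): z = 54

The largest value is z = 56, attained at (2, 9).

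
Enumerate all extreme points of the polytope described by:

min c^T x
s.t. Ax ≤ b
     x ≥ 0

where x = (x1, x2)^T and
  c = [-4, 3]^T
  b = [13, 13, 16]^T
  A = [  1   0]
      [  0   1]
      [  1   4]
Each vertex is the intersection of two constraint boundaries that also satisfies all remaining constraints:
  x1 = 0 and x2 = 0 → (0, 0)
  x1 = 13 and x2 = 0 → (13, 0)
  x1 = 13 and x1 + 4x2 = 16 → (13, 0.75)
  x1 + 4x2 = 16 and x1 = 0 → (0, 4)

Vertices: (0, 0), (13, 0), (13, 0.75), (0, 4)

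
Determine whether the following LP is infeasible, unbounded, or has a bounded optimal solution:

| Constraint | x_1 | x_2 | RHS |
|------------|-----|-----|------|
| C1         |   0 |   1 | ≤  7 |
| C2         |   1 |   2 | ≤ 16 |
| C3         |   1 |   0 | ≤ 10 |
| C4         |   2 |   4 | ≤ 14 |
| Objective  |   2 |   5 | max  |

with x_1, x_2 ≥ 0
The point (0, 3.5) satisfies every constraint, so the LP is feasible; the constraints give x_1 ≤ 10 and x_2 ≤ 7, which with x_1, x_2 ≥ 0 keep the feasible region inside a bounded box. A feasible, bounded LP attains a finite optimum at a vertex.

Evaluating z = 2x_1 + 5x_2 at each vertex:
  (0, 0): z = 0
  (7, 0): z = 14
  (0, 3.5): z = 17.5

Bounded optimum: z* = 17.5 at (0, 3.5).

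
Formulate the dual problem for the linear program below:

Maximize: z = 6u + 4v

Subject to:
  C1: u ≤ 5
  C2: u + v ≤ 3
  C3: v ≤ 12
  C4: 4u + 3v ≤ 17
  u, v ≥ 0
Minimize: z = 5y1 + 3y2 + 12y3 + 17y4

Subject to:
  C1: -y1 - y2 - 4y4 ≤ -6
  C2: -y2 - y3 - 3y4 ≤ -4
  y1, y2, y3, y4 ≥ 0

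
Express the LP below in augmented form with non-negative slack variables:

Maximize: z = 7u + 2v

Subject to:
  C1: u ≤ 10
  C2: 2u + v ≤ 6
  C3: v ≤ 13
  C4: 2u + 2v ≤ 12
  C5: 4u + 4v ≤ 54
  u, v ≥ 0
max z = 7u + 2v

s.t.
  u + s1 = 10
  2u + v + s2 = 6
  v + s3 = 13
  2u + 2v + s4 = 12
  4u + 4v + s5 = 54
  u, v, s1, s2, s3, s4, s5 ≥ 0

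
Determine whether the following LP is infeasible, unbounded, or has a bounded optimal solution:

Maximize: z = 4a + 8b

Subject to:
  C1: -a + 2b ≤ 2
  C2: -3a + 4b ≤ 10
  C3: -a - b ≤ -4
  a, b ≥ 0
Feasible point: (2, 2) satisfies every constraint, so the LP is feasible.
Direction d = (1, 0): for each constraint row a, a·d ≤ 0 —
  (-1)(1) + (2)(0) = -1 ≤ 0
  (-3)(1) + (4)(0) = -3 ≤ 0
  (-1)(1) + (-1)(0) = -1 ≤ 0
and d ≥ 0, so (2, 2) + t·d stays feasible for every t ≥ 0. Along this ray z = 4a + 8b changes by 4 per unit t, so z → +∞.

Unbounded — the objective can increase without bound over the feasible region.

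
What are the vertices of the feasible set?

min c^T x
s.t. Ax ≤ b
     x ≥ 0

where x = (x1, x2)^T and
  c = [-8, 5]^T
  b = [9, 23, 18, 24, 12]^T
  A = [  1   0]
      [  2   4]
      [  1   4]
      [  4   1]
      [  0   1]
Each vertex is the intersection of two constraint boundaries that also satisfies all remaining constraints:
  x1 = 0 and x2 = 0 → (0, 0)
  4x1 + x2 = 24 and x2 = 0 → (6, 0)
  2x1 + 4x2 = 23 and 4x1 + x2 = 24 → (5.214, 3.143)
  2x1 + 4x2 = 23 and x1 + 4x2 = 18 → (5, 3.25)
  x1 + 4x2 = 18 and x1 = 0 → (0, 4.5)

Vertices: (0, 0), (6, 0), (5.214, 3.143), (5, 3.25), (0, 4.5)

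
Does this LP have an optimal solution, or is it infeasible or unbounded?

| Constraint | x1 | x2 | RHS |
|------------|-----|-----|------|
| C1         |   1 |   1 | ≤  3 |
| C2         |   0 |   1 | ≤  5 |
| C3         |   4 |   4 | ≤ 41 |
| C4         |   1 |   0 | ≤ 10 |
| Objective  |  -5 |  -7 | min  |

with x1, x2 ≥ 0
The point (0, 3) satisfies every constraint, so the LP is feasible; the constraints give x1 ≤ 10 and x2 ≤ 5, which with x1, x2 ≥ 0 keep the feasible region inside a bounded box. A feasible, bounded LP attains a finite optimum at a vertex.

Bounded optimum: z* = -21 at (0, 3).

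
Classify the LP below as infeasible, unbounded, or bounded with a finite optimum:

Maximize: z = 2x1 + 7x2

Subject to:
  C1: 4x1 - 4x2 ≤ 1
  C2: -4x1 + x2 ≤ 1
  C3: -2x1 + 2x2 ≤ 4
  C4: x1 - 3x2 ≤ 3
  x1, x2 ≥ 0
Feasible point: (0, 0) satisfies every constraint, so the LP is feasible.
Direction d = (1, 1): for each constraint row a, a·d ≤ 0 —
  (4)(1) + (-4)(1) = 0 ≤ 0
  (-4)(1) + (1)(1) = -3 ≤ 0
  (-2)(1) + (2)(1) = 0 ≤ 0
  (1)(1) + (-3)(1) = -2 ≤ 0
and d ≥ 0, so (0, 0) + t·d stays feasible for every t ≥ 0. Along this ray z = 2x1 + 7x2 changes by 9 per unit t, so z → +∞.

Unbounded: there is a feasible ray along which z → +∞.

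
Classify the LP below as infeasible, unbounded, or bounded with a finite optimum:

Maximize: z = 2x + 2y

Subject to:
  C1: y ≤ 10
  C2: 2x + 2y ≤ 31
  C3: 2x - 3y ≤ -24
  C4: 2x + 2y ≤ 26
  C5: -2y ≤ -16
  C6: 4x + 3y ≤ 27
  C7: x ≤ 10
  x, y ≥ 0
The point (0, 9) satisfies every constraint, so the LP is feasible; the constraints give x ≤ 10 and y ≤ 10, which with x, y ≥ 0 keep the feasible region inside a bounded box. A feasible, bounded LP attains a finite optimum at a vertex.

Evaluating z = 2x + 2y at each vertex:
  (0, 8): z = 16
  (0.5, 8.333): z = 17.67
  (0, 9): z = 18

Feasible with finite optimum z* = 18 at (0, 9).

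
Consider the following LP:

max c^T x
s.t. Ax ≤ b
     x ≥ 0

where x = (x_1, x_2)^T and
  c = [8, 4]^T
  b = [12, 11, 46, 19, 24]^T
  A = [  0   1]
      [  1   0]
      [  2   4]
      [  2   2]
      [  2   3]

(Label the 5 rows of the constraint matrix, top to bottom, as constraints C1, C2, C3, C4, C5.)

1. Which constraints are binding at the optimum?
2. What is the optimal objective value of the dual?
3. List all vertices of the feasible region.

1. C4, x_2 ≥ 0
2. 76 (by strong duality, equal to the primal optimum)
3. (0, 0), (9.5, 0), (4.5, 5), (0, 8)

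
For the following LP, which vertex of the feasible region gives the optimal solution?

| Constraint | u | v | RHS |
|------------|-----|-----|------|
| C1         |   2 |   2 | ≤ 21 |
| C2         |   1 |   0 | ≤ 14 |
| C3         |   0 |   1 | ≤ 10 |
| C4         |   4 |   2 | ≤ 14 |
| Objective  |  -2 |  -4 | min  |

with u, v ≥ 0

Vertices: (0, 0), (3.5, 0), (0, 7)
Evaluating z = -2u - 4v at each vertex:
  (0, 0): z = 0
  (3.5, 0): z = -7
  (0, 7): z = -28

The smallest value is z = -28, attained at (0, 7).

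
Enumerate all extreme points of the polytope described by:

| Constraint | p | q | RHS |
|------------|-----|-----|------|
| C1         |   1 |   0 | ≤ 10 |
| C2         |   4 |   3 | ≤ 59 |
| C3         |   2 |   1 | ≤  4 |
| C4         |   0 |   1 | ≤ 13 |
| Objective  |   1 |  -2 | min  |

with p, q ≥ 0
Each vertex is the intersection of two constraint boundaries that also satisfies all remaining constraints:
  p = 0 and q = 0 → (0, 0)
  2p + q = 4 and q = 0 → (2, 0)
  2p + q = 4 and p = 0 → (0, 4)

Vertices: (0, 0), (2, 0), (0, 4)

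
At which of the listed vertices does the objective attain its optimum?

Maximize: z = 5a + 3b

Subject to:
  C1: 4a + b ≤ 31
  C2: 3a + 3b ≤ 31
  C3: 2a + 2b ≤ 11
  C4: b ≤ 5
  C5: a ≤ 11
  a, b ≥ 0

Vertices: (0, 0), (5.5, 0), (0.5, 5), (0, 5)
Evaluating z = 5a + 3b at each vertex:
  (0, 0): z = 0
  (5.5, 0): z = 27.5
  (0.5, 5): z = 17.5
  (0, 5): z = 15

The largest value is z = 27.5, attained at (5.5, 0).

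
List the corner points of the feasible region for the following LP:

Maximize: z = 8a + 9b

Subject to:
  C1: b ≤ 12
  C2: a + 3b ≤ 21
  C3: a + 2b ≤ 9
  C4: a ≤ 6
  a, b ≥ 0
Each vertex is the intersection of two constraint boundaries that also satisfies all remaining constraints:
  a = 0 and b = 0 → (0, 0)
  a = 6 and b = 0 → (6, 0)
  a + 2b = 9 and a = 6 → (6, 1.5)
  a + 2b = 9 and a = 0 → (0, 4.5)

Vertices: (0, 0), (6, 0), (6, 1.5), (0, 4.5)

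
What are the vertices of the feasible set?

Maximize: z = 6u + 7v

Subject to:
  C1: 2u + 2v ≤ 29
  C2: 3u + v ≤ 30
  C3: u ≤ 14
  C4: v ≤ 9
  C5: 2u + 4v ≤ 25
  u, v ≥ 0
Each vertex is the intersection of two constraint boundaries that also satisfies all remaining constraints:
  u = 0 and v = 0 → (0, 0)
  3u + v = 30 and v = 0 → (10, 0)
  3u + v = 30 and 2u + 4v = 25 → (9.5, 1.5)
  2u + 4v = 25 and u = 0 → (0, 6.25)

Vertices: (0, 0), (10, 0), (9.5, 1.5), (0, 6.25)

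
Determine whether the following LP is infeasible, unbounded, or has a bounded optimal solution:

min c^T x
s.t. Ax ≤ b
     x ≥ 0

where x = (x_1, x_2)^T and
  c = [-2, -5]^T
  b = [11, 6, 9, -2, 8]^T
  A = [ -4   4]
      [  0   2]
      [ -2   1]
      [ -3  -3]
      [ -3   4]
Feasible point: (0, 1) satisfies every constraint, so the LP is feasible.
Direction d = (1, 0): for each constraint row a, a·d ≤ 0 —
  (-4)(1) + (4)(0) = -4 ≤ 0
  (0)(1) + (2)(0) = 0 ≤ 0
  (-2)(1) + (1)(0) = -2 ≤ 0
  (-3)(1) + (-3)(0) = -3 ≤ 0
  (-3)(1) + (4)(0) = -3 ≤ 0
and d ≥ 0, so (0, 1) + t·d stays feasible for every t ≥ 0. Along this ray z = -2x_1 - 5x_2 changes by -2 per unit t, so z → −∞.

Unbounded: there is a feasible ray along which z → −∞.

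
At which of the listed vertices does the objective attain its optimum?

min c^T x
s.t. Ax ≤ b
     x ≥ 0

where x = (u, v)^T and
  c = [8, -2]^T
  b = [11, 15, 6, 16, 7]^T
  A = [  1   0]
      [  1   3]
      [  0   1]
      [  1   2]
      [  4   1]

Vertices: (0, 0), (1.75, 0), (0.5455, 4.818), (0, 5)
Evaluating z = 8u - 2v at each vertex:
  (0, 0): z = 0
  (1.75, 0): z = 14
  (0.5455, 4.818): z = -5.273
  (0, 5): z = -10

The smallest value is z = -10, attained at (0, 5).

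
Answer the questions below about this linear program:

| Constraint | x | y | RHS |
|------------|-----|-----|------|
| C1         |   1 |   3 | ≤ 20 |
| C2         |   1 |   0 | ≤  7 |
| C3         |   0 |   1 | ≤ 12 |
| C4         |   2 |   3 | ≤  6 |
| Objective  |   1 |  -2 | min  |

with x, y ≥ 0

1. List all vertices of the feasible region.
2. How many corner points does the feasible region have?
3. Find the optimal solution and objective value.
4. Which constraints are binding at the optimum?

1. (0, 0), (3, 0), (0, 2)
2. 3
3. x = 0, y = 2, z = -4
4. C4, x ≥ 0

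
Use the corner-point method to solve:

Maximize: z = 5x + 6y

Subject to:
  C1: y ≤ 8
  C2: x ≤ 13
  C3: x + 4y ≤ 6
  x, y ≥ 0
Each vertex is the intersection of two constraint boundaries that also satisfies all remaining constraints:
  x = 0 and y = 0 → (0, 0)
  x + 4y = 6 and y = 0 → (6, 0)
  x + 4y = 6 and x = 0 → (0, 1.5)

Evaluating z = 5x + 6y at each vertex:
  (0, 0): z = 0
  (6, 0): z = 30
  (0, 1.5): z = 9

The maximum is at (6, 0) with z = 30.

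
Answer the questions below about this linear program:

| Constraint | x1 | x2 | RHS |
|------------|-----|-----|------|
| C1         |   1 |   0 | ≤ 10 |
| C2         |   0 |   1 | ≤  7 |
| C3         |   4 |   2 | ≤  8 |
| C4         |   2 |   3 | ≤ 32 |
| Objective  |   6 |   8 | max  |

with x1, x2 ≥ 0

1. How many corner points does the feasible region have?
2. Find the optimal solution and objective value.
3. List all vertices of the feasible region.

1. 3
2. x1 = 0, x2 = 4, z = 32
3. (0, 0), (2, 0), (0, 4)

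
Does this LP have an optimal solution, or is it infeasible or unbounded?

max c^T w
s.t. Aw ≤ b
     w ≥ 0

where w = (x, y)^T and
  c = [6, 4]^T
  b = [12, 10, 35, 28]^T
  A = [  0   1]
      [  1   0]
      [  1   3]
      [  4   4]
The point (7, 0) satisfies every constraint, so the LP is feasible; the constraints give x ≤ 10 and y ≤ 12, which with x, y ≥ 0 keep the feasible region inside a bounded box. A feasible, bounded LP attains a finite optimum at a vertex.

Evaluating z = 6x + 4y at each vertex:
  (0, 0): z = 0
  (7, 0): z = 42
  (0, 7): z = 28

Bounded optimum: z* = 42 at (7, 0).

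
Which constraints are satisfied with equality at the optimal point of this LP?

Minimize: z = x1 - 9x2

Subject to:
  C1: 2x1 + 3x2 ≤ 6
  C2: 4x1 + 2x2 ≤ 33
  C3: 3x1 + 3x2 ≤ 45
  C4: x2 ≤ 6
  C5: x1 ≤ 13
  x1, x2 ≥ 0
Optimal: x1 = 0, x2 = 2
Slack at optimum:
  C1: slack = 0 (binding)
  C2: slack = 29
  C3: slack = 39
  C4: slack = 4
  C5: slack = 13
  x1 ≥ 0: x1 = 0 (binding)
  x2 ≥ 0: x2 = 2
Binding constraints: C1, x1 ≥ 0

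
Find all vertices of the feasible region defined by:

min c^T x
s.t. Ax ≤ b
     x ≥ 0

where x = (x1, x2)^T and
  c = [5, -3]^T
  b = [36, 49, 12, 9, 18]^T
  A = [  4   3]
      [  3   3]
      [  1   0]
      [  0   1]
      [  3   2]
Each vertex is the intersection of two constraint boundaries that also satisfies all remaining constraints:
  x1 = 0 and x2 = 0 → (0, 0)
  3x1 + 2x2 = 18 and x2 = 0 → (6, 0)
  x2 = 9 and 3x1 + 2x2 = 18 → (0, 9)

Vertices: (0, 0), (6, 0), (0, 9)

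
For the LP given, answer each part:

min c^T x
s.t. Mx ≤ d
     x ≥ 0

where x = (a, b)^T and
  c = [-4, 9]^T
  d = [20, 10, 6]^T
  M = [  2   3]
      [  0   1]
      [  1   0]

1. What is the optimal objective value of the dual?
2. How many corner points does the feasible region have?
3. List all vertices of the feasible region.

1. -24 (by strong duality, equal to the primal optimum)
2. 4
3. (0, 0), (6, 0), (6, 2.667), (0, 6.667)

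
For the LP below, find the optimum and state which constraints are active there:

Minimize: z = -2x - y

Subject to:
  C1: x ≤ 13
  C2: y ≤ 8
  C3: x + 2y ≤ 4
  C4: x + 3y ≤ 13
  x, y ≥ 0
Optimal: x = 4, y = 0
Slack at optimum:
  C1: slack = 9
  C2: slack = 8
  C3: slack = 0 (binding)
  C4: slack = 9
  x ≥ 0: x = 4
  y ≥ 0: y = 0 (binding)
Binding constraints: C3, y ≥ 0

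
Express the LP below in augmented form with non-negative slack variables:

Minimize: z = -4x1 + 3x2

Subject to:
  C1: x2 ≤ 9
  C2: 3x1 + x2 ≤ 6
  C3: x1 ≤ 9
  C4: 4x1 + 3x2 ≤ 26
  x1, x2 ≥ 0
min z = -4x1 + 3x2

s.t.
  x2 + s1 = 9
  3x1 + x2 + s2 = 6
  x1 + s3 = 9
  4x1 + 3x2 + s4 = 26
  x1, x2, s1, s2, s3, s4 ≥ 0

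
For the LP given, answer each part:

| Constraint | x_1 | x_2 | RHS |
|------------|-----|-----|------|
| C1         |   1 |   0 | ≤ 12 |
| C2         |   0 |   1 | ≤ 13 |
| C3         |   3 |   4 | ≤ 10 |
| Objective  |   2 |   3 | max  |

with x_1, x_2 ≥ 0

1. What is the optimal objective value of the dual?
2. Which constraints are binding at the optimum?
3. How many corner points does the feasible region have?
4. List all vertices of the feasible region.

1. 7.5 (by strong duality, equal to the primal optimum)
2. C3, x_1 ≥ 0
3. 3
4. (0, 0), (3.333, 0), (0, 2.5)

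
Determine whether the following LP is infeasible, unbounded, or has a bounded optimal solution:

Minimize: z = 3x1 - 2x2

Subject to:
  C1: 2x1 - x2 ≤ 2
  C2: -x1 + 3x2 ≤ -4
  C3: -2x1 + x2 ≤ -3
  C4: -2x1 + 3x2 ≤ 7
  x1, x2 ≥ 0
C1 requires 2x1 - x2 ≤ 2, while C3 (-2x1 + x2 ≤ -3) is equivalent to 2x1 - x2 ≥ 3. Together they would need 3 ≤ 2x1 - x2 ≤ 2, which is impossible since 3 > 2. No point satisfies all constraints.

Infeasible: no point satisfies all constraints simultaneously.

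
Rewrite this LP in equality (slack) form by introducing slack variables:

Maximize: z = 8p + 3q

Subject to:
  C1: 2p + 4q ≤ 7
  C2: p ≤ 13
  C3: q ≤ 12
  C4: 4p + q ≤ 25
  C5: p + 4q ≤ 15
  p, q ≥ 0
max z = 8p + 3q

s.t.
  2p + 4q + s1 = 7
  p + s2 = 13
  q + s3 = 12
  4p + q + s4 = 25
  p + 4q + s5 = 15
  p, q, s1, s2, s3, s4, s5 ≥ 0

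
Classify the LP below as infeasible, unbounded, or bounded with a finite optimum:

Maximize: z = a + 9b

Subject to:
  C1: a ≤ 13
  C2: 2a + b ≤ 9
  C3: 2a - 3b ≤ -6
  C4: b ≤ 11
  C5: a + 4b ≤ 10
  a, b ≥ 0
The point (0, 2.5) satisfies every constraint, so the LP is feasible; the constraints give a ≤ 13 and b ≤ 11, which with a, b ≥ 0 keep the feasible region inside a bounded box. A feasible, bounded LP attains a finite optimum at a vertex.

Evaluating z = a + 9b at each vertex:
  (0, 2): z = 18
  (0.5455, 2.364): z = 21.82
  (0, 2.5): z = 22.5

The LP has an optimal solution: (0, 2.5) with z = 22.5.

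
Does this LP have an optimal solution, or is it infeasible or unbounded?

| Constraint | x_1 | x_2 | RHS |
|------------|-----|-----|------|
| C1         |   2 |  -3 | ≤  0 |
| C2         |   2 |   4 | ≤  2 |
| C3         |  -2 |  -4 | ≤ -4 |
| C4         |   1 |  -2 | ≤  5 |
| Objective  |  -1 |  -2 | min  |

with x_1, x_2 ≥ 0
C2 requires 2x_1 + 4x_2 ≤ 2, while C3 (-2x_1 - 4x_2 ≤ -4) is equivalent to 2x_1 + 4x_2 ≥ 4. Together they would need 4 ≤ 2x_1 + 4x_2 ≤ 2, which is impossible since 4 > 2. No point satisfies all constraints.

The feasible region is empty; the LP is infeasible.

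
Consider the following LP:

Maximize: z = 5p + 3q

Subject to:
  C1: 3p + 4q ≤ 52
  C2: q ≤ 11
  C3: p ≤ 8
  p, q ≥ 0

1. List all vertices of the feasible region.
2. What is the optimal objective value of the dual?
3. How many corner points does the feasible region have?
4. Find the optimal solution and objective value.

1. (0, 0), (8, 0), (8, 7), (2.667, 11), (0, 11)
2. 61 (by strong duality, equal to the primal optimum)
3. 5
4. p = 8, q = 7, z = 61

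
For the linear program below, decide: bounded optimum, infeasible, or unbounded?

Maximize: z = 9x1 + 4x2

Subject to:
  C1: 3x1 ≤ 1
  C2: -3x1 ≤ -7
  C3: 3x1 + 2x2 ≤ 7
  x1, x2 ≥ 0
C1 requires 3x1 ≤ 1, while C2 (-3x1 ≤ -7) is equivalent to 3x1 ≥ 7. Together they would need 7 ≤ 3x1 ≤ 1, which is impossible since 7 > 1. No point satisfies all constraints.

The feasible region is empty; the LP is infeasible.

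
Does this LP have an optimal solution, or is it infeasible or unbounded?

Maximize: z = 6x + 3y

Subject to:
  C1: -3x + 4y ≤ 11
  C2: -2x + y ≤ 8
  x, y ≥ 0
Feasible point: (0, 0) satisfies every constraint, so the LP is feasible.
Direction d = (1, 0): for each constraint row a, a·d ≤ 0 —
  (-3)(1) + (4)(0) = -3 ≤ 0
  (-2)(1) + (1)(0) = -2 ≤ 0
and d ≥ 0, so (0, 0) + t·d stays feasible for every t ≥ 0. Along this ray z = 6x + 3y changes by 6 per unit t, so z → +∞.

Unbounded — the objective can increase without bound over the feasible region.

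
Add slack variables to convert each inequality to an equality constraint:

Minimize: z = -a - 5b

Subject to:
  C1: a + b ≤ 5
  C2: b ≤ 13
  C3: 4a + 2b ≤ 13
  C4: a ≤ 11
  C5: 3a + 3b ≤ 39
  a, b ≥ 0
min z = -a - 5b

s.t.
  a + b + s1 = 5
  b + s2 = 13
  4a + 2b + s3 = 13
  a + s4 = 11
  3a + 3b + s5 = 39
  a, b, s1, s2, s3, s4, s5 ≥ 0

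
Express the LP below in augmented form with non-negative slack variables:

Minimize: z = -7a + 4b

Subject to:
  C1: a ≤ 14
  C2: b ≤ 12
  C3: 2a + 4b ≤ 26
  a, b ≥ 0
min z = -7a + 4b

s.t.
  a + s1 = 14
  b + s2 = 12
  2a + 4b + s3 = 26
  a, b, s1, s2, s3 ≥ 0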